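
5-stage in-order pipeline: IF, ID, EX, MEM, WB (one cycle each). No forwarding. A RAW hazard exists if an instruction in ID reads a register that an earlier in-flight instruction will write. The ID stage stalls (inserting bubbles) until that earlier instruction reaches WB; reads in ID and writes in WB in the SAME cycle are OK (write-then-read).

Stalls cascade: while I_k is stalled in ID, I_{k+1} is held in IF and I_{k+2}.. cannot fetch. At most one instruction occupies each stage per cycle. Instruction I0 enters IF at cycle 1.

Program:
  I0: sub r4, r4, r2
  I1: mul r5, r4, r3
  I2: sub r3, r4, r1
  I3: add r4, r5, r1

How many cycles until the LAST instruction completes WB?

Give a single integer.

Answer: 11

Derivation:
I0 sub r4 <- r4,r2: IF@1 ID@2 stall=0 (-) EX@3 MEM@4 WB@5
I1 mul r5 <- r4,r3: IF@2 ID@3 stall=2 (RAW on I0.r4 (WB@5)) EX@6 MEM@7 WB@8
I2 sub r3 <- r4,r1: IF@3 ID@6 stall=0 (-) EX@7 MEM@8 WB@9
I3 add r4 <- r5,r1: IF@6 ID@7 stall=1 (RAW on I1.r5 (WB@8)) EX@9 MEM@10 WB@11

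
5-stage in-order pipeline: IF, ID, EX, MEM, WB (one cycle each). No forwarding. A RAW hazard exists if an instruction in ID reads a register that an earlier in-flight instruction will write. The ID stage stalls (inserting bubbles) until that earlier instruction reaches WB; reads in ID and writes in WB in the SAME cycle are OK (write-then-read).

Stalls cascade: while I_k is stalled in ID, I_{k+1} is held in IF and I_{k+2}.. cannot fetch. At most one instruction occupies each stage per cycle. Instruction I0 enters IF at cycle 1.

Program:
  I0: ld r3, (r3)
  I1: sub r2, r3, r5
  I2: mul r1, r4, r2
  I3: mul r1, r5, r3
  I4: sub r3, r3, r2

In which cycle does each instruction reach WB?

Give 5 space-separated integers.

Answer: 5 8 11 12 13

Derivation:
I0 ld r3 <- r3: IF@1 ID@2 stall=0 (-) EX@3 MEM@4 WB@5
I1 sub r2 <- r3,r5: IF@2 ID@3 stall=2 (RAW on I0.r3 (WB@5)) EX@6 MEM@7 WB@8
I2 mul r1 <- r4,r2: IF@3 ID@6 stall=2 (RAW on I1.r2 (WB@8)) EX@9 MEM@10 WB@11
I3 mul r1 <- r5,r3: IF@6 ID@9 stall=0 (-) EX@10 MEM@11 WB@12
I4 sub r3 <- r3,r2: IF@9 ID@10 stall=0 (-) EX@11 MEM@12 WB@13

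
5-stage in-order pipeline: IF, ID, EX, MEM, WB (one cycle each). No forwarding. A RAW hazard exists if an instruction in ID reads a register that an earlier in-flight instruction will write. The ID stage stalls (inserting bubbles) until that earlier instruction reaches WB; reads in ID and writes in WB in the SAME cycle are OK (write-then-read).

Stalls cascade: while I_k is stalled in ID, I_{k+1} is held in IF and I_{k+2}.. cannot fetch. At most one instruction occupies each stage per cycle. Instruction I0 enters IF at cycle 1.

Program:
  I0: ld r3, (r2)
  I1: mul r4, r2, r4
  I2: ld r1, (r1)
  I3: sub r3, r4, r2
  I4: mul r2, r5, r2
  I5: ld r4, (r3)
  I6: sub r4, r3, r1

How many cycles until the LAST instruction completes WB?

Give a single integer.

Answer: 13

Derivation:
I0 ld r3 <- r2: IF@1 ID@2 stall=0 (-) EX@3 MEM@4 WB@5
I1 mul r4 <- r2,r4: IF@2 ID@3 stall=0 (-) EX@4 MEM@5 WB@6
I2 ld r1 <- r1: IF@3 ID@4 stall=0 (-) EX@5 MEM@6 WB@7
I3 sub r3 <- r4,r2: IF@4 ID@5 stall=1 (RAW on I1.r4 (WB@6)) EX@7 MEM@8 WB@9
I4 mul r2 <- r5,r2: IF@5 ID@7 stall=0 (-) EX@8 MEM@9 WB@10
I5 ld r4 <- r3: IF@7 ID@8 stall=1 (RAW on I3.r3 (WB@9)) EX@10 MEM@11 WB@12
I6 sub r4 <- r3,r1: IF@8 ID@10 stall=0 (-) EX@11 MEM@12 WB@13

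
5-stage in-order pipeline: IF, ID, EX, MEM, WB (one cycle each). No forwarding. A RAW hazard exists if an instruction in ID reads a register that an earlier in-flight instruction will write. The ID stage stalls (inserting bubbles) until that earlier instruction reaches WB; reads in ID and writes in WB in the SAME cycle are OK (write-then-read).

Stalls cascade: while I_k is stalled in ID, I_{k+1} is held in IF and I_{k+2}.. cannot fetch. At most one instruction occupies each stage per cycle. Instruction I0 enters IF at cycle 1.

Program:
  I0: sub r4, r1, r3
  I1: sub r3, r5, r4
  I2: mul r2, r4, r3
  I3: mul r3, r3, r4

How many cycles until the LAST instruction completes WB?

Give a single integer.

I0 sub r4 <- r1,r3: IF@1 ID@2 stall=0 (-) EX@3 MEM@4 WB@5
I1 sub r3 <- r5,r4: IF@2 ID@3 stall=2 (RAW on I0.r4 (WB@5)) EX@6 MEM@7 WB@8
I2 mul r2 <- r4,r3: IF@3 ID@6 stall=2 (RAW on I1.r3 (WB@8)) EX@9 MEM@10 WB@11
I3 mul r3 <- r3,r4: IF@6 ID@9 stall=0 (-) EX@10 MEM@11 WB@12

Answer: 12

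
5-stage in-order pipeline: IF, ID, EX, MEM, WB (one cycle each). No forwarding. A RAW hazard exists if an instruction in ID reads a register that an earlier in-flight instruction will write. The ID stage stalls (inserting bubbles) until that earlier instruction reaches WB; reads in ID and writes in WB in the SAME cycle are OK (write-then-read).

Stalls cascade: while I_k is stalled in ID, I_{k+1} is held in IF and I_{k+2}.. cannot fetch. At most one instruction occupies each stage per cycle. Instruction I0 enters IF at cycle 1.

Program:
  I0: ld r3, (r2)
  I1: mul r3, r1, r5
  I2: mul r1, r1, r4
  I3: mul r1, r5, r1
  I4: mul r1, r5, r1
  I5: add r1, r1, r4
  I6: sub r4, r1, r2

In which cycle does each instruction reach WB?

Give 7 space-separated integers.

Answer: 5 6 7 10 13 16 19

Derivation:
I0 ld r3 <- r2: IF@1 ID@2 stall=0 (-) EX@3 MEM@4 WB@5
I1 mul r3 <- r1,r5: IF@2 ID@3 stall=0 (-) EX@4 MEM@5 WB@6
I2 mul r1 <- r1,r4: IF@3 ID@4 stall=0 (-) EX@5 MEM@6 WB@7
I3 mul r1 <- r5,r1: IF@4 ID@5 stall=2 (RAW on I2.r1 (WB@7)) EX@8 MEM@9 WB@10
I4 mul r1 <- r5,r1: IF@5 ID@8 stall=2 (RAW on I3.r1 (WB@10)) EX@11 MEM@12 WB@13
I5 add r1 <- r1,r4: IF@8 ID@11 stall=2 (RAW on I4.r1 (WB@13)) EX@14 MEM@15 WB@16
I6 sub r4 <- r1,r2: IF@11 ID@14 stall=2 (RAW on I5.r1 (WB@16)) EX@17 MEM@18 WB@19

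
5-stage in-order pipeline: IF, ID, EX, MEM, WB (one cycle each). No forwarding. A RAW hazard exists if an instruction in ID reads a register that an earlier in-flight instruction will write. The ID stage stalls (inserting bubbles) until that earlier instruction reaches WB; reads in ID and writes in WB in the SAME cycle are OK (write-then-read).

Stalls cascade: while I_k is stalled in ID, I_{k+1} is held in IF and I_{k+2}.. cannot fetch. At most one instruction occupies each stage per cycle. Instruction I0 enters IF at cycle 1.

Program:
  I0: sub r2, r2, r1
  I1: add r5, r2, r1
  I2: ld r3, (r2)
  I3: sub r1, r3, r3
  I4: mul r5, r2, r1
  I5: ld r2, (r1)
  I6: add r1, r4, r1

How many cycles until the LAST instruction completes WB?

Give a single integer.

Answer: 17

Derivation:
I0 sub r2 <- r2,r1: IF@1 ID@2 stall=0 (-) EX@3 MEM@4 WB@5
I1 add r5 <- r2,r1: IF@2 ID@3 stall=2 (RAW on I0.r2 (WB@5)) EX@6 MEM@7 WB@8
I2 ld r3 <- r2: IF@3 ID@6 stall=0 (-) EX@7 MEM@8 WB@9
I3 sub r1 <- r3,r3: IF@6 ID@7 stall=2 (RAW on I2.r3 (WB@9)) EX@10 MEM@11 WB@12
I4 mul r5 <- r2,r1: IF@7 ID@10 stall=2 (RAW on I3.r1 (WB@12)) EX@13 MEM@14 WB@15
I5 ld r2 <- r1: IF@10 ID@13 stall=0 (-) EX@14 MEM@15 WB@16
I6 add r1 <- r4,r1: IF@13 ID@14 stall=0 (-) EX@15 MEM@16 WB@17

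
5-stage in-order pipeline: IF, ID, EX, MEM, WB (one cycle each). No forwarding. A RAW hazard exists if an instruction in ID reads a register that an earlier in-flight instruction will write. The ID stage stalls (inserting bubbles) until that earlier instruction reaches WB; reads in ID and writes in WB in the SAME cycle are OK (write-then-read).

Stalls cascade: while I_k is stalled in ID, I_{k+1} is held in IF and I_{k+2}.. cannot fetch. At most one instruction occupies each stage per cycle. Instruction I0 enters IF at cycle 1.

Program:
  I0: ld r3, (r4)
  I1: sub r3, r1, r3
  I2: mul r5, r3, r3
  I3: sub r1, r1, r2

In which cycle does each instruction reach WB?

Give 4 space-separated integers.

I0 ld r3 <- r4: IF@1 ID@2 stall=0 (-) EX@3 MEM@4 WB@5
I1 sub r3 <- r1,r3: IF@2 ID@3 stall=2 (RAW on I0.r3 (WB@5)) EX@6 MEM@7 WB@8
I2 mul r5 <- r3,r3: IF@3 ID@6 stall=2 (RAW on I1.r3 (WB@8)) EX@9 MEM@10 WB@11
I3 sub r1 <- r1,r2: IF@6 ID@9 stall=0 (-) EX@10 MEM@11 WB@12

Answer: 5 8 11 12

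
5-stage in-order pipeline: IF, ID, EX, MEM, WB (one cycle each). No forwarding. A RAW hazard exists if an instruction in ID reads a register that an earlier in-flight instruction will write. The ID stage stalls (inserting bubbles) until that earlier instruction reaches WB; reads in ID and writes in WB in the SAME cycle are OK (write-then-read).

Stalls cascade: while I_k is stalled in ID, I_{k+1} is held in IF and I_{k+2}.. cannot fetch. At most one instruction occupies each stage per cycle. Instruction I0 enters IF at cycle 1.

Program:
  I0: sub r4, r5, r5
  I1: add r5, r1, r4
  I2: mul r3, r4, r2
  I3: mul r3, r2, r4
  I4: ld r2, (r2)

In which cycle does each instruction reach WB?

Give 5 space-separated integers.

I0 sub r4 <- r5,r5: IF@1 ID@2 stall=0 (-) EX@3 MEM@4 WB@5
I1 add r5 <- r1,r4: IF@2 ID@3 stall=2 (RAW on I0.r4 (WB@5)) EX@6 MEM@7 WB@8
I2 mul r3 <- r4,r2: IF@3 ID@6 stall=0 (-) EX@7 MEM@8 WB@9
I3 mul r3 <- r2,r4: IF@6 ID@7 stall=0 (-) EX@8 MEM@9 WB@10
I4 ld r2 <- r2: IF@7 ID@8 stall=0 (-) EX@9 MEM@10 WB@11

Answer: 5 8 9 10 11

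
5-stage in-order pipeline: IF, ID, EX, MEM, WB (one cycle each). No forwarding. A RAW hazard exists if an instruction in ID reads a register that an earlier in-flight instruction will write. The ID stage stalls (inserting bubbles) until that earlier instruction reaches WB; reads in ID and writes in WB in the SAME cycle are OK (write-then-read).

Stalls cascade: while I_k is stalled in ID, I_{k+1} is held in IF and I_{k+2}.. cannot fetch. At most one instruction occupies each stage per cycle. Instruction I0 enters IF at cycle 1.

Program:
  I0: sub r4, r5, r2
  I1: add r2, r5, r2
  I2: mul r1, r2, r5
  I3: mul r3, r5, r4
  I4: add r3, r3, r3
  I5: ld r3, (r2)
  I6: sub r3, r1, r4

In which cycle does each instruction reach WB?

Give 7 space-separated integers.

Answer: 5 6 9 10 13 14 15

Derivation:
I0 sub r4 <- r5,r2: IF@1 ID@2 stall=0 (-) EX@3 MEM@4 WB@5
I1 add r2 <- r5,r2: IF@2 ID@3 stall=0 (-) EX@4 MEM@5 WB@6
I2 mul r1 <- r2,r5: IF@3 ID@4 stall=2 (RAW on I1.r2 (WB@6)) EX@7 MEM@8 WB@9
I3 mul r3 <- r5,r4: IF@4 ID@7 stall=0 (-) EX@8 MEM@9 WB@10
I4 add r3 <- r3,r3: IF@7 ID@8 stall=2 (RAW on I3.r3 (WB@10)) EX@11 MEM@12 WB@13
I5 ld r3 <- r2: IF@8 ID@11 stall=0 (-) EX@12 MEM@13 WB@14
I6 sub r3 <- r1,r4: IF@11 ID@12 stall=0 (-) EX@13 MEM@14 WB@15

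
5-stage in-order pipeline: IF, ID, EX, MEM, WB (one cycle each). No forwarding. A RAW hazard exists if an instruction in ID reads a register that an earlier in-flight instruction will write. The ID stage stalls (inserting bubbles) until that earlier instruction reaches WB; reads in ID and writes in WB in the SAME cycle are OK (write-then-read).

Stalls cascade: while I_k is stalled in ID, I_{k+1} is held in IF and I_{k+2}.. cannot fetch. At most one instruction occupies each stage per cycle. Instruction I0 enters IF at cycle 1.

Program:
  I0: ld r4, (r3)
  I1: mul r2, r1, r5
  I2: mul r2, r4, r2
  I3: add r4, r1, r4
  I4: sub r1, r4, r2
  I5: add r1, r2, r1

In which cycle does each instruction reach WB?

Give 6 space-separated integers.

Answer: 5 6 9 10 13 16

Derivation:
I0 ld r4 <- r3: IF@1 ID@2 stall=0 (-) EX@3 MEM@4 WB@5
I1 mul r2 <- r1,r5: IF@2 ID@3 stall=0 (-) EX@4 MEM@5 WB@6
I2 mul r2 <- r4,r2: IF@3 ID@4 stall=2 (RAW on I1.r2 (WB@6)) EX@7 MEM@8 WB@9
I3 add r4 <- r1,r4: IF@4 ID@7 stall=0 (-) EX@8 MEM@9 WB@10
I4 sub r1 <- r4,r2: IF@7 ID@8 stall=2 (RAW on I3.r4 (WB@10)) EX@11 MEM@12 WB@13
I5 add r1 <- r2,r1: IF@8 ID@11 stall=2 (RAW on I4.r1 (WB@13)) EX@14 MEM@15 WB@16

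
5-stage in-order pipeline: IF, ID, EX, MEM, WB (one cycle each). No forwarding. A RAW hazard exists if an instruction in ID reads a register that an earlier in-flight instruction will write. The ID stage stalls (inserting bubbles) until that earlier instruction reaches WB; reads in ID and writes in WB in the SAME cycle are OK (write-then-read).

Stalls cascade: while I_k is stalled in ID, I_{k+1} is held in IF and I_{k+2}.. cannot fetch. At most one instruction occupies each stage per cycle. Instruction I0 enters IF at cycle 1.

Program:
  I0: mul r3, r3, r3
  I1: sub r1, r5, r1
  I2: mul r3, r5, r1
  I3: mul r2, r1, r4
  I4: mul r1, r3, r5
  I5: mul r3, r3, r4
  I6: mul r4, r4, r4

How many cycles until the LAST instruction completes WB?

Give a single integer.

Answer: 14

Derivation:
I0 mul r3 <- r3,r3: IF@1 ID@2 stall=0 (-) EX@3 MEM@4 WB@5
I1 sub r1 <- r5,r1: IF@2 ID@3 stall=0 (-) EX@4 MEM@5 WB@6
I2 mul r3 <- r5,r1: IF@3 ID@4 stall=2 (RAW on I1.r1 (WB@6)) EX@7 MEM@8 WB@9
I3 mul r2 <- r1,r4: IF@4 ID@7 stall=0 (-) EX@8 MEM@9 WB@10
I4 mul r1 <- r3,r5: IF@7 ID@8 stall=1 (RAW on I2.r3 (WB@9)) EX@10 MEM@11 WB@12
I5 mul r3 <- r3,r4: IF@8 ID@10 stall=0 (-) EX@11 MEM@12 WB@13
I6 mul r4 <- r4,r4: IF@10 ID@11 stall=0 (-) EX@12 MEM@13 WB@14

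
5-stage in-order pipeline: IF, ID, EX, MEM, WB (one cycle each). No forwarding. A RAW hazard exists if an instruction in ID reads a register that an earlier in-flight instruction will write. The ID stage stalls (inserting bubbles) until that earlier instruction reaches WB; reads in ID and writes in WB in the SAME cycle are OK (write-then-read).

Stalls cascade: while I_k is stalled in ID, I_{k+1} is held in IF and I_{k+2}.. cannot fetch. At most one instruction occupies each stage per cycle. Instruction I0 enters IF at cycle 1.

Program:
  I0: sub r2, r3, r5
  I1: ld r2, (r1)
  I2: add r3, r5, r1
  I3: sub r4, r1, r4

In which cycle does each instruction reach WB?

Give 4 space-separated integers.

Answer: 5 6 7 8

Derivation:
I0 sub r2 <- r3,r5: IF@1 ID@2 stall=0 (-) EX@3 MEM@4 WB@5
I1 ld r2 <- r1: IF@2 ID@3 stall=0 (-) EX@4 MEM@5 WB@6
I2 add r3 <- r5,r1: IF@3 ID@4 stall=0 (-) EX@5 MEM@6 WB@7
I3 sub r4 <- r1,r4: IF@4 ID@5 stall=0 (-) EX@6 MEM@7 WB@8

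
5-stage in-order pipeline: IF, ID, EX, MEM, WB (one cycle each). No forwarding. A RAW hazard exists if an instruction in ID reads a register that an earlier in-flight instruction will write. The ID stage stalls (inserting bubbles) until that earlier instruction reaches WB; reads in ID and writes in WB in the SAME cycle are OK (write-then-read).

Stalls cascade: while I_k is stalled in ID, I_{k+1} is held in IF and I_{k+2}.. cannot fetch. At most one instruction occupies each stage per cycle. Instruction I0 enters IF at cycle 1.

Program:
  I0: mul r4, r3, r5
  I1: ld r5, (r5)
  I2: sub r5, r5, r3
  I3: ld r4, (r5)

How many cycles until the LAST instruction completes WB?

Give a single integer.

I0 mul r4 <- r3,r5: IF@1 ID@2 stall=0 (-) EX@3 MEM@4 WB@5
I1 ld r5 <- r5: IF@2 ID@3 stall=0 (-) EX@4 MEM@5 WB@6
I2 sub r5 <- r5,r3: IF@3 ID@4 stall=2 (RAW on I1.r5 (WB@6)) EX@7 MEM@8 WB@9
I3 ld r4 <- r5: IF@4 ID@7 stall=2 (RAW on I2.r5 (WB@9)) EX@10 MEM@11 WB@12

Answer: 12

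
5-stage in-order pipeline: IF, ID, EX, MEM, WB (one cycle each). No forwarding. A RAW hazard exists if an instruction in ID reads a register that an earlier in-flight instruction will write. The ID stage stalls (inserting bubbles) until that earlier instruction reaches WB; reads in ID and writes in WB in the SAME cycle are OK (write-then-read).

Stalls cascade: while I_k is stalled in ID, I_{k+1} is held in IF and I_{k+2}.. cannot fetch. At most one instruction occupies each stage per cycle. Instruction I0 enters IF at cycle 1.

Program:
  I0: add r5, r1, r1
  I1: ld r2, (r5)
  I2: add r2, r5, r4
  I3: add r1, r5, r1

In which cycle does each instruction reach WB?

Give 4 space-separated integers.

I0 add r5 <- r1,r1: IF@1 ID@2 stall=0 (-) EX@3 MEM@4 WB@5
I1 ld r2 <- r5: IF@2 ID@3 stall=2 (RAW on I0.r5 (WB@5)) EX@6 MEM@7 WB@8
I2 add r2 <- r5,r4: IF@3 ID@6 stall=0 (-) EX@7 MEM@8 WB@9
I3 add r1 <- r5,r1: IF@6 ID@7 stall=0 (-) EX@8 MEM@9 WB@10

Answer: 5 8 9 10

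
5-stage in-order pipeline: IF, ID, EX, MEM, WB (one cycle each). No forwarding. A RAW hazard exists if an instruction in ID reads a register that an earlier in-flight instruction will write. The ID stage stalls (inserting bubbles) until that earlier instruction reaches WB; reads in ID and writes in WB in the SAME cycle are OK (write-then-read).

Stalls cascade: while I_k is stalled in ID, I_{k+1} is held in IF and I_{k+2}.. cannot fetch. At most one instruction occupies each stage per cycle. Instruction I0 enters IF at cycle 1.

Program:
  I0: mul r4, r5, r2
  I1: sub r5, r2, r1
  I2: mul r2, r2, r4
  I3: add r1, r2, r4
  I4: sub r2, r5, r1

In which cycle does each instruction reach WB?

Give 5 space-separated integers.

I0 mul r4 <- r5,r2: IF@1 ID@2 stall=0 (-) EX@3 MEM@4 WB@5
I1 sub r5 <- r2,r1: IF@2 ID@3 stall=0 (-) EX@4 MEM@5 WB@6
I2 mul r2 <- r2,r4: IF@3 ID@4 stall=1 (RAW on I0.r4 (WB@5)) EX@6 MEM@7 WB@8
I3 add r1 <- r2,r4: IF@4 ID@6 stall=2 (RAW on I2.r2 (WB@8)) EX@9 MEM@10 WB@11
I4 sub r2 <- r5,r1: IF@6 ID@9 stall=2 (RAW on I3.r1 (WB@11)) EX@12 MEM@13 WB@14

Answer: 5 6 8 11 14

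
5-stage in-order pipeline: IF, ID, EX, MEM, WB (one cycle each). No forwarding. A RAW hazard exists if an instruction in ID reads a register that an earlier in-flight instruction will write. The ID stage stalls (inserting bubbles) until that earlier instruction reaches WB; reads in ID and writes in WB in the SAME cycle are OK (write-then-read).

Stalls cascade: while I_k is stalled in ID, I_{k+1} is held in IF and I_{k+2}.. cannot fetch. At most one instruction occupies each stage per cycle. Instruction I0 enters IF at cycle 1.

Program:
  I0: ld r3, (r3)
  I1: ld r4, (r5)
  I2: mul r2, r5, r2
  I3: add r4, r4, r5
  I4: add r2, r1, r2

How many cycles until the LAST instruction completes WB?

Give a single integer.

Answer: 10

Derivation:
I0 ld r3 <- r3: IF@1 ID@2 stall=0 (-) EX@3 MEM@4 WB@5
I1 ld r4 <- r5: IF@2 ID@3 stall=0 (-) EX@4 MEM@5 WB@6
I2 mul r2 <- r5,r2: IF@3 ID@4 stall=0 (-) EX@5 MEM@6 WB@7
I3 add r4 <- r4,r5: IF@4 ID@5 stall=1 (RAW on I1.r4 (WB@6)) EX@7 MEM@8 WB@9
I4 add r2 <- r1,r2: IF@5 ID@7 stall=0 (-) EX@8 MEM@9 WB@10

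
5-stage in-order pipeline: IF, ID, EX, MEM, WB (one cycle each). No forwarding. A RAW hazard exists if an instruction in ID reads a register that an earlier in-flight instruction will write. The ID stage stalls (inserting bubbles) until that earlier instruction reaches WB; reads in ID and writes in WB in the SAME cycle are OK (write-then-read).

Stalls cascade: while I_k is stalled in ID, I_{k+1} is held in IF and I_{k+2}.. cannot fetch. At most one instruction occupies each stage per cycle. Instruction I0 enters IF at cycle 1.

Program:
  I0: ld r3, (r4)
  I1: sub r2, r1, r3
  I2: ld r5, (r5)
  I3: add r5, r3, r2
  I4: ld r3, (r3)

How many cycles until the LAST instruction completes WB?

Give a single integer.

I0 ld r3 <- r4: IF@1 ID@2 stall=0 (-) EX@3 MEM@4 WB@5
I1 sub r2 <- r1,r3: IF@2 ID@3 stall=2 (RAW on I0.r3 (WB@5)) EX@6 MEM@7 WB@8
I2 ld r5 <- r5: IF@3 ID@6 stall=0 (-) EX@7 MEM@8 WB@9
I3 add r5 <- r3,r2: IF@6 ID@7 stall=1 (RAW on I1.r2 (WB@8)) EX@9 MEM@10 WB@11
I4 ld r3 <- r3: IF@7 ID@9 stall=0 (-) EX@10 MEM@11 WB@12

Answer: 12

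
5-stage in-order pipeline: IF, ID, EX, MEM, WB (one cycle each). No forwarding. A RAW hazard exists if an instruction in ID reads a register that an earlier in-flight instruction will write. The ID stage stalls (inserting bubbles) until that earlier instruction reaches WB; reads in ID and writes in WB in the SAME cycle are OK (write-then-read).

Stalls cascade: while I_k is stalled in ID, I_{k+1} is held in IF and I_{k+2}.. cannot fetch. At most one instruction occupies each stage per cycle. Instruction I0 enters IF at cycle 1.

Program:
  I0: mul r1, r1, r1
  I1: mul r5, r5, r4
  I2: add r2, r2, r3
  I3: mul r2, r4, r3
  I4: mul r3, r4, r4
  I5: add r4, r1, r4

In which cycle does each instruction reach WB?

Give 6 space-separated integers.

Answer: 5 6 7 8 9 10

Derivation:
I0 mul r1 <- r1,r1: IF@1 ID@2 stall=0 (-) EX@3 MEM@4 WB@5
I1 mul r5 <- r5,r4: IF@2 ID@3 stall=0 (-) EX@4 MEM@5 WB@6
I2 add r2 <- r2,r3: IF@3 ID@4 stall=0 (-) EX@5 MEM@6 WB@7
I3 mul r2 <- r4,r3: IF@4 ID@5 stall=0 (-) EX@6 MEM@7 WB@8
I4 mul r3 <- r4,r4: IF@5 ID@6 stall=0 (-) EX@7 MEM@8 WB@9
I5 add r4 <- r1,r4: IF@6 ID@7 stall=0 (-) EX@8 MEM@9 WB@10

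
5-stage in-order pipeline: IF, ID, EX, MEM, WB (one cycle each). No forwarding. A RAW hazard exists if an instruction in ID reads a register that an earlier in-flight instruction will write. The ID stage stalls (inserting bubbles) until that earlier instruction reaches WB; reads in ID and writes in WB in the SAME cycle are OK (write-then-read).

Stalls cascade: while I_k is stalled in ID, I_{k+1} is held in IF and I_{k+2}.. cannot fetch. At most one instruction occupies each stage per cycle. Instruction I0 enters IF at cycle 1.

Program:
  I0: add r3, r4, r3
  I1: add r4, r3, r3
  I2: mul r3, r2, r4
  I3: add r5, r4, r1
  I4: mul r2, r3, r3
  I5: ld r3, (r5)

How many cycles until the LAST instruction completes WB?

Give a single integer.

Answer: 15

Derivation:
I0 add r3 <- r4,r3: IF@1 ID@2 stall=0 (-) EX@3 MEM@4 WB@5
I1 add r4 <- r3,r3: IF@2 ID@3 stall=2 (RAW on I0.r3 (WB@5)) EX@6 MEM@7 WB@8
I2 mul r3 <- r2,r4: IF@3 ID@6 stall=2 (RAW on I1.r4 (WB@8)) EX@9 MEM@10 WB@11
I3 add r5 <- r4,r1: IF@6 ID@9 stall=0 (-) EX@10 MEM@11 WB@12
I4 mul r2 <- r3,r3: IF@9 ID@10 stall=1 (RAW on I2.r3 (WB@11)) EX@12 MEM@13 WB@14
I5 ld r3 <- r5: IF@10 ID@12 stall=0 (-) EX@13 MEM@14 WB@15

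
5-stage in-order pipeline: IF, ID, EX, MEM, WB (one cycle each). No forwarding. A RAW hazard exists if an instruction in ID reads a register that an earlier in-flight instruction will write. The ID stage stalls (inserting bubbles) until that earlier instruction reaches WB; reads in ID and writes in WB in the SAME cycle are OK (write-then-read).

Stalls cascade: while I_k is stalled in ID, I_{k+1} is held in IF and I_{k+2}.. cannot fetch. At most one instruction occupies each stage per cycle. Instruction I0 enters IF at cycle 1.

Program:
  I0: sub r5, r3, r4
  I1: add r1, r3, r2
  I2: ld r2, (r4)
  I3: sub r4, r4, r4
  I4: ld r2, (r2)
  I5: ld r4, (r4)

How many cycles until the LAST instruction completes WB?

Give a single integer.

I0 sub r5 <- r3,r4: IF@1 ID@2 stall=0 (-) EX@3 MEM@4 WB@5
I1 add r1 <- r3,r2: IF@2 ID@3 stall=0 (-) EX@4 MEM@5 WB@6
I2 ld r2 <- r4: IF@3 ID@4 stall=0 (-) EX@5 MEM@6 WB@7
I3 sub r4 <- r4,r4: IF@4 ID@5 stall=0 (-) EX@6 MEM@7 WB@8
I4 ld r2 <- r2: IF@5 ID@6 stall=1 (RAW on I2.r2 (WB@7)) EX@8 MEM@9 WB@10
I5 ld r4 <- r4: IF@6 ID@8 stall=0 (-) EX@9 MEM@10 WB@11

Answer: 11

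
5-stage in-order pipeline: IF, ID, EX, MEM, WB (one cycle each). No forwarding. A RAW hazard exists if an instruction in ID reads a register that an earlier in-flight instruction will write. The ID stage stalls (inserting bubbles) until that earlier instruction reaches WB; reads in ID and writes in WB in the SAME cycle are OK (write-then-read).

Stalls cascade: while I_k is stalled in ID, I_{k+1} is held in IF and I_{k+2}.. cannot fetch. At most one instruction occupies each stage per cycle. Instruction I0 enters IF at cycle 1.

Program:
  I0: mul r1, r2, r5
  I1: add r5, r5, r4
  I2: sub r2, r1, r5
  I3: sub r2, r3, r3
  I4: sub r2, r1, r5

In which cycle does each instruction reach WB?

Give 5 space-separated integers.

I0 mul r1 <- r2,r5: IF@1 ID@2 stall=0 (-) EX@3 MEM@4 WB@5
I1 add r5 <- r5,r4: IF@2 ID@3 stall=0 (-) EX@4 MEM@5 WB@6
I2 sub r2 <- r1,r5: IF@3 ID@4 stall=2 (RAW on I1.r5 (WB@6)) EX@7 MEM@8 WB@9
I3 sub r2 <- r3,r3: IF@4 ID@7 stall=0 (-) EX@8 MEM@9 WB@10
I4 sub r2 <- r1,r5: IF@7 ID@8 stall=0 (-) EX@9 MEM@10 WB@11

Answer: 5 6 9 10 11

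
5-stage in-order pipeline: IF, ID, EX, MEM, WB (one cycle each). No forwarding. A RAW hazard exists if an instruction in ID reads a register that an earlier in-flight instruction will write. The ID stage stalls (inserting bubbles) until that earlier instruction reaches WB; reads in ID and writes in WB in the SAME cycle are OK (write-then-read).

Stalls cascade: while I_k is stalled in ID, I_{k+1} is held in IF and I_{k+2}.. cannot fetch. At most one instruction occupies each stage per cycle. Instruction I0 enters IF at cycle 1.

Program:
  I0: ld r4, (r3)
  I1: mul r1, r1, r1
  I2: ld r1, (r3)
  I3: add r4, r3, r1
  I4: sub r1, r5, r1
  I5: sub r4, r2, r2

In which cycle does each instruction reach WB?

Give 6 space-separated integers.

I0 ld r4 <- r3: IF@1 ID@2 stall=0 (-) EX@3 MEM@4 WB@5
I1 mul r1 <- r1,r1: IF@2 ID@3 stall=0 (-) EX@4 MEM@5 WB@6
I2 ld r1 <- r3: IF@3 ID@4 stall=0 (-) EX@5 MEM@6 WB@7
I3 add r4 <- r3,r1: IF@4 ID@5 stall=2 (RAW on I2.r1 (WB@7)) EX@8 MEM@9 WB@10
I4 sub r1 <- r5,r1: IF@5 ID@8 stall=0 (-) EX@9 MEM@10 WB@11
I5 sub r4 <- r2,r2: IF@8 ID@9 stall=0 (-) EX@10 MEM@11 WB@12

Answer: 5 6 7 10 11 12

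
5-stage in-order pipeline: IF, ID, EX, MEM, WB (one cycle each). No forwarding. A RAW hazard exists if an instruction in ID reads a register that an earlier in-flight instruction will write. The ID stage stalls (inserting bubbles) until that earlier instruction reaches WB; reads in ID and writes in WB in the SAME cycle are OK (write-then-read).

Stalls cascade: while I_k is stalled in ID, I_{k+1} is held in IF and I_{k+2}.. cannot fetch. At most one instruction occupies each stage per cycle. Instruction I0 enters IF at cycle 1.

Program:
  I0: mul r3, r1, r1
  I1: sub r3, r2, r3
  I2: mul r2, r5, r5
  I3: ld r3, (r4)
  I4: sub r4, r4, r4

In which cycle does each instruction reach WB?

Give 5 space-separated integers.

Answer: 5 8 9 10 11

Derivation:
I0 mul r3 <- r1,r1: IF@1 ID@2 stall=0 (-) EX@3 MEM@4 WB@5
I1 sub r3 <- r2,r3: IF@2 ID@3 stall=2 (RAW on I0.r3 (WB@5)) EX@6 MEM@7 WB@8
I2 mul r2 <- r5,r5: IF@3 ID@6 stall=0 (-) EX@7 MEM@8 WB@9
I3 ld r3 <- r4: IF@6 ID@7 stall=0 (-) EX@8 MEM@9 WB@10
I4 sub r4 <- r4,r4: IF@7 ID@8 stall=0 (-) EX@9 MEM@10 WB@11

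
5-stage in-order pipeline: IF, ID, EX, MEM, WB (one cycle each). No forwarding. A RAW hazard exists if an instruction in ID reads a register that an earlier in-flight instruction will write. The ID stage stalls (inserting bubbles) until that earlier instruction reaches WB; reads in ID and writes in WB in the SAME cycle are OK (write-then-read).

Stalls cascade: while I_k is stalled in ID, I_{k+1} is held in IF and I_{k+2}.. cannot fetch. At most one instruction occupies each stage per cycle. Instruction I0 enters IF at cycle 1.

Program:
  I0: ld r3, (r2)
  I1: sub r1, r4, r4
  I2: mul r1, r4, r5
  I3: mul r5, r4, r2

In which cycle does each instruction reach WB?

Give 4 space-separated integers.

I0 ld r3 <- r2: IF@1 ID@2 stall=0 (-) EX@3 MEM@4 WB@5
I1 sub r1 <- r4,r4: IF@2 ID@3 stall=0 (-) EX@4 MEM@5 WB@6
I2 mul r1 <- r4,r5: IF@3 ID@4 stall=0 (-) EX@5 MEM@6 WB@7
I3 mul r5 <- r4,r2: IF@4 ID@5 stall=0 (-) EX@6 MEM@7 WB@8

Answer: 5 6 7 8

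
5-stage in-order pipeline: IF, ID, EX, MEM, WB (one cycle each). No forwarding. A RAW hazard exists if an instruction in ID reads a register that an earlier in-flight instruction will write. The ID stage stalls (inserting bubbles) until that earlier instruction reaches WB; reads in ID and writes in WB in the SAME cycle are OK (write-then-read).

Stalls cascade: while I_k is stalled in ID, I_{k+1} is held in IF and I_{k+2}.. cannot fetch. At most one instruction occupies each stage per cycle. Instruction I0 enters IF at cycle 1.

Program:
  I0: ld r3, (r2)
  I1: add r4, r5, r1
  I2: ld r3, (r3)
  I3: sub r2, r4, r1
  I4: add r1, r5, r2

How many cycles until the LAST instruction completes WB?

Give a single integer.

Answer: 12

Derivation:
I0 ld r3 <- r2: IF@1 ID@2 stall=0 (-) EX@3 MEM@4 WB@5
I1 add r4 <- r5,r1: IF@2 ID@3 stall=0 (-) EX@4 MEM@5 WB@6
I2 ld r3 <- r3: IF@3 ID@4 stall=1 (RAW on I0.r3 (WB@5)) EX@6 MEM@7 WB@8
I3 sub r2 <- r4,r1: IF@4 ID@6 stall=0 (-) EX@7 MEM@8 WB@9
I4 add r1 <- r5,r2: IF@6 ID@7 stall=2 (RAW on I3.r2 (WB@9)) EX@10 MEM@11 WB@12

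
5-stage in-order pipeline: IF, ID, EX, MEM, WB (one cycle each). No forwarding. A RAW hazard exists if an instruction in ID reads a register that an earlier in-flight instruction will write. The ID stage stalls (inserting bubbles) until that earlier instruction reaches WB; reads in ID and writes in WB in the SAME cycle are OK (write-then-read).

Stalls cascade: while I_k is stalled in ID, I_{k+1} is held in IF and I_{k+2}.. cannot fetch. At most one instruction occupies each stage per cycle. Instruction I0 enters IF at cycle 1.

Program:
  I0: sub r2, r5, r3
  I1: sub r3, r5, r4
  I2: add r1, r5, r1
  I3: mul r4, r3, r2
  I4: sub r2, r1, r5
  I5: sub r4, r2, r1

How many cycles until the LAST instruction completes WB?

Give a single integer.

Answer: 13

Derivation:
I0 sub r2 <- r5,r3: IF@1 ID@2 stall=0 (-) EX@3 MEM@4 WB@5
I1 sub r3 <- r5,r4: IF@2 ID@3 stall=0 (-) EX@4 MEM@5 WB@6
I2 add r1 <- r5,r1: IF@3 ID@4 stall=0 (-) EX@5 MEM@6 WB@7
I3 mul r4 <- r3,r2: IF@4 ID@5 stall=1 (RAW on I1.r3 (WB@6)) EX@7 MEM@8 WB@9
I4 sub r2 <- r1,r5: IF@5 ID@7 stall=0 (-) EX@8 MEM@9 WB@10
I5 sub r4 <- r2,r1: IF@7 ID@8 stall=2 (RAW on I4.r2 (WB@10)) EX@11 MEM@12 WB@13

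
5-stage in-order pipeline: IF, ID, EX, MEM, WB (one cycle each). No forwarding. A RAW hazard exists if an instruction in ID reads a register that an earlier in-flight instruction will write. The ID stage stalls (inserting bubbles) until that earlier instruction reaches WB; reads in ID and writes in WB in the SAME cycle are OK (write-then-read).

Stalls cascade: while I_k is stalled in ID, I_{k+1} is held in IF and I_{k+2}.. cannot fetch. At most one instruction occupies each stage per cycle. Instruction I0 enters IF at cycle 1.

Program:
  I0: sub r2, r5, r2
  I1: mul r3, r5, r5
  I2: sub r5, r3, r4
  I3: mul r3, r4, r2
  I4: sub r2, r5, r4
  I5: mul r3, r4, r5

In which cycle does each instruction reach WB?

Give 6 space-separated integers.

Answer: 5 6 9 10 12 13

Derivation:
I0 sub r2 <- r5,r2: IF@1 ID@2 stall=0 (-) EX@3 MEM@4 WB@5
I1 mul r3 <- r5,r5: IF@2 ID@3 stall=0 (-) EX@4 MEM@5 WB@6
I2 sub r5 <- r3,r4: IF@3 ID@4 stall=2 (RAW on I1.r3 (WB@6)) EX@7 MEM@8 WB@9
I3 mul r3 <- r4,r2: IF@4 ID@7 stall=0 (-) EX@8 MEM@9 WB@10
I4 sub r2 <- r5,r4: IF@7 ID@8 stall=1 (RAW on I2.r5 (WB@9)) EX@10 MEM@11 WB@12
I5 mul r3 <- r4,r5: IF@8 ID@10 stall=0 (-) EX@11 MEM@12 WB@13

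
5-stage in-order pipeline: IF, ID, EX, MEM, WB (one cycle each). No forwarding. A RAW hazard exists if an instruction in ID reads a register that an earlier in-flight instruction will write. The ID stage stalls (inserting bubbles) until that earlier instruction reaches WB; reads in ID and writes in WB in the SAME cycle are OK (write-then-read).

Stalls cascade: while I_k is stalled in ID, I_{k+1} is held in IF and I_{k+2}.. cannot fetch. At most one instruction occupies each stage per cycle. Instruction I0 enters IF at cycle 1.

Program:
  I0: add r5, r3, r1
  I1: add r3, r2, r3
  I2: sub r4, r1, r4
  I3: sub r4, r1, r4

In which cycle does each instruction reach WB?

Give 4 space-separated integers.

Answer: 5 6 7 10

Derivation:
I0 add r5 <- r3,r1: IF@1 ID@2 stall=0 (-) EX@3 MEM@4 WB@5
I1 add r3 <- r2,r3: IF@2 ID@3 stall=0 (-) EX@4 MEM@5 WB@6
I2 sub r4 <- r1,r4: IF@3 ID@4 stall=0 (-) EX@5 MEM@6 WB@7
I3 sub r4 <- r1,r4: IF@4 ID@5 stall=2 (RAW on I2.r4 (WB@7)) EX@8 MEM@9 WB@10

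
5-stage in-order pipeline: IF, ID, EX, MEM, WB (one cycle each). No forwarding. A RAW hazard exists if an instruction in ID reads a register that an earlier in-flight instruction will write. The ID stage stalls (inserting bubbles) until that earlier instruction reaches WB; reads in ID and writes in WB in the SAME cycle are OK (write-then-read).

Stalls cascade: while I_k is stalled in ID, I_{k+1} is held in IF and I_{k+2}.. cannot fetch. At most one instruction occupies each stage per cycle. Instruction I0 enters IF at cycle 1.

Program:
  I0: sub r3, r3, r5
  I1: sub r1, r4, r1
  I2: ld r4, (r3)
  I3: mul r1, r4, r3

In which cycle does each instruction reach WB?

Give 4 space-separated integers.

Answer: 5 6 8 11

Derivation:
I0 sub r3 <- r3,r5: IF@1 ID@2 stall=0 (-) EX@3 MEM@4 WB@5
I1 sub r1 <- r4,r1: IF@2 ID@3 stall=0 (-) EX@4 MEM@5 WB@6
I2 ld r4 <- r3: IF@3 ID@4 stall=1 (RAW on I0.r3 (WB@5)) EX@6 MEM@7 WB@8
I3 mul r1 <- r4,r3: IF@4 ID@6 stall=2 (RAW on I2.r4 (WB@8)) EX@9 MEM@10 WB@11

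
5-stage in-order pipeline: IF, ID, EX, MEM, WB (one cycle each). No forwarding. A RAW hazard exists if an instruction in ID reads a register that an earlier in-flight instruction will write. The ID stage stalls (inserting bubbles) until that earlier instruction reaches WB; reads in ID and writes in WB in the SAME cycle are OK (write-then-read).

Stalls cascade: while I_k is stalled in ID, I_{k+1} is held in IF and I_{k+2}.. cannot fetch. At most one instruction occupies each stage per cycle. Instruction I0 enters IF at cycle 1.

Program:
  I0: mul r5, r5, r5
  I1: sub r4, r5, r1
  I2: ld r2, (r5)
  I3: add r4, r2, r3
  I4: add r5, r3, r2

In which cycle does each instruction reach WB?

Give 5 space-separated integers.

Answer: 5 8 9 12 13

Derivation:
I0 mul r5 <- r5,r5: IF@1 ID@2 stall=0 (-) EX@3 MEM@4 WB@5
I1 sub r4 <- r5,r1: IF@2 ID@3 stall=2 (RAW on I0.r5 (WB@5)) EX@6 MEM@7 WB@8
I2 ld r2 <- r5: IF@3 ID@6 stall=0 (-) EX@7 MEM@8 WB@9
I3 add r4 <- r2,r3: IF@6 ID@7 stall=2 (RAW on I2.r2 (WB@9)) EX@10 MEM@11 WB@12
I4 add r5 <- r3,r2: IF@7 ID@10 stall=0 (-) EX@11 MEM@12 WB@13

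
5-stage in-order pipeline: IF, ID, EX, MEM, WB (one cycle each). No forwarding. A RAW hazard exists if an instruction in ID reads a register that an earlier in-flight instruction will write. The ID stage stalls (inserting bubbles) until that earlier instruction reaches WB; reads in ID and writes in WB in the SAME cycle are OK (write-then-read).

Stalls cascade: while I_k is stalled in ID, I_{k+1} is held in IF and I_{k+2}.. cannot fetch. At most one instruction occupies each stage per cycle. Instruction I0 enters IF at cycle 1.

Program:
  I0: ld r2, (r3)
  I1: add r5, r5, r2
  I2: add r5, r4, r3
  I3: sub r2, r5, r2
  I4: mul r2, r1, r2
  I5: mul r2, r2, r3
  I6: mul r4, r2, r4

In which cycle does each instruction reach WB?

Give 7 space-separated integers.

I0 ld r2 <- r3: IF@1 ID@2 stall=0 (-) EX@3 MEM@4 WB@5
I1 add r5 <- r5,r2: IF@2 ID@3 stall=2 (RAW on I0.r2 (WB@5)) EX@6 MEM@7 WB@8
I2 add r5 <- r4,r3: IF@3 ID@6 stall=0 (-) EX@7 MEM@8 WB@9
I3 sub r2 <- r5,r2: IF@6 ID@7 stall=2 (RAW on I2.r5 (WB@9)) EX@10 MEM@11 WB@12
I4 mul r2 <- r1,r2: IF@7 ID@10 stall=2 (RAW on I3.r2 (WB@12)) EX@13 MEM@14 WB@15
I5 mul r2 <- r2,r3: IF@10 ID@13 stall=2 (RAW on I4.r2 (WB@15)) EX@16 MEM@17 WB@18
I6 mul r4 <- r2,r4: IF@13 ID@16 stall=2 (RAW on I5.r2 (WB@18)) EX@19 MEM@20 WB@21

Answer: 5 8 9 12 15 18 21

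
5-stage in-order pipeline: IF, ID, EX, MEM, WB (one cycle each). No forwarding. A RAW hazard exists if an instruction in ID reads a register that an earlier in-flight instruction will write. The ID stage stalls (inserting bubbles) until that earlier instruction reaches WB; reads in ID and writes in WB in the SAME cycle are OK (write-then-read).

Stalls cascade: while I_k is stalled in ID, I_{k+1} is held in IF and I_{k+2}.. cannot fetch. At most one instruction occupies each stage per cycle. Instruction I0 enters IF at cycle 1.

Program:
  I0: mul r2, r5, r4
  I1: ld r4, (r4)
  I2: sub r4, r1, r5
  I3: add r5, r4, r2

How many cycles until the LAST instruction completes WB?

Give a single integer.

I0 mul r2 <- r5,r4: IF@1 ID@2 stall=0 (-) EX@3 MEM@4 WB@5
I1 ld r4 <- r4: IF@2 ID@3 stall=0 (-) EX@4 MEM@5 WB@6
I2 sub r4 <- r1,r5: IF@3 ID@4 stall=0 (-) EX@5 MEM@6 WB@7
I3 add r5 <- r4,r2: IF@4 ID@5 stall=2 (RAW on I2.r4 (WB@7)) EX@8 MEM@9 WB@10

Answer: 10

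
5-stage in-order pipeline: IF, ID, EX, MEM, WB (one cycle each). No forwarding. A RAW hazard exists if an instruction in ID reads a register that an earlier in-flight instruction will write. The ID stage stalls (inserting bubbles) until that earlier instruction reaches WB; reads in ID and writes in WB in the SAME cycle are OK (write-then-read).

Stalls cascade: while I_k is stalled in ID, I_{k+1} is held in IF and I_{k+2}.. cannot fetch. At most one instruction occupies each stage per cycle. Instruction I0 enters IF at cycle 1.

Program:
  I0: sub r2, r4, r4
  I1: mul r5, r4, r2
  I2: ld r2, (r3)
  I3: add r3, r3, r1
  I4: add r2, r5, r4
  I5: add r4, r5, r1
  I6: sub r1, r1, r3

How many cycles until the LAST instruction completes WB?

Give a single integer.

Answer: 13

Derivation:
I0 sub r2 <- r4,r4: IF@1 ID@2 stall=0 (-) EX@3 MEM@4 WB@5
I1 mul r5 <- r4,r2: IF@2 ID@3 stall=2 (RAW on I0.r2 (WB@5)) EX@6 MEM@7 WB@8
I2 ld r2 <- r3: IF@3 ID@6 stall=0 (-) EX@7 MEM@8 WB@9
I3 add r3 <- r3,r1: IF@6 ID@7 stall=0 (-) EX@8 MEM@9 WB@10
I4 add r2 <- r5,r4: IF@7 ID@8 stall=0 (-) EX@9 MEM@10 WB@11
I5 add r4 <- r5,r1: IF@8 ID@9 stall=0 (-) EX@10 MEM@11 WB@12
I6 sub r1 <- r1,r3: IF@9 ID@10 stall=0 (-) EX@11 MEM@12 WB@13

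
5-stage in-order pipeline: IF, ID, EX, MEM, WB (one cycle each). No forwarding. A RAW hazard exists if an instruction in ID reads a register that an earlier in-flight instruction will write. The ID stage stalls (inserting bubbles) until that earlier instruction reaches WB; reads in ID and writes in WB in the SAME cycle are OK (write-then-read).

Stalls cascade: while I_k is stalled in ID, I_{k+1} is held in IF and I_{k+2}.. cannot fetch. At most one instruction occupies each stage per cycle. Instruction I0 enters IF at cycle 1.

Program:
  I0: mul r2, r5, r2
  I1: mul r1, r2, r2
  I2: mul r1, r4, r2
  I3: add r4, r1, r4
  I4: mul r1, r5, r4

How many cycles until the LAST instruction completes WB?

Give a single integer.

I0 mul r2 <- r5,r2: IF@1 ID@2 stall=0 (-) EX@3 MEM@4 WB@5
I1 mul r1 <- r2,r2: IF@2 ID@3 stall=2 (RAW on I0.r2 (WB@5)) EX@6 MEM@7 WB@8
I2 mul r1 <- r4,r2: IF@3 ID@6 stall=0 (-) EX@7 MEM@8 WB@9
I3 add r4 <- r1,r4: IF@6 ID@7 stall=2 (RAW on I2.r1 (WB@9)) EX@10 MEM@11 WB@12
I4 mul r1 <- r5,r4: IF@7 ID@10 stall=2 (RAW on I3.r4 (WB@12)) EX@13 MEM@14 WB@15

Answer: 15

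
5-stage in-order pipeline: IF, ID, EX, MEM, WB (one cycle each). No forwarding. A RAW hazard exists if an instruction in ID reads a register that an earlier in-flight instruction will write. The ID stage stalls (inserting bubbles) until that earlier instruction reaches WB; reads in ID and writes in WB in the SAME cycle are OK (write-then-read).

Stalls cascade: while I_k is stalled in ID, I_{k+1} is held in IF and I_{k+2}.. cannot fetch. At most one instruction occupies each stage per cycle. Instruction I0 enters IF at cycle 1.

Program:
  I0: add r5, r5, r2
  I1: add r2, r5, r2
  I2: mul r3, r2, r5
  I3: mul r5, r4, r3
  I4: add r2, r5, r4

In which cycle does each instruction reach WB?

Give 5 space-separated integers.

I0 add r5 <- r5,r2: IF@1 ID@2 stall=0 (-) EX@3 MEM@4 WB@5
I1 add r2 <- r5,r2: IF@2 ID@3 stall=2 (RAW on I0.r5 (WB@5)) EX@6 MEM@7 WB@8
I2 mul r3 <- r2,r5: IF@3 ID@6 stall=2 (RAW on I1.r2 (WB@8)) EX@9 MEM@10 WB@11
I3 mul r5 <- r4,r3: IF@6 ID@9 stall=2 (RAW on I2.r3 (WB@11)) EX@12 MEM@13 WB@14
I4 add r2 <- r5,r4: IF@9 ID@12 stall=2 (RAW on I3.r5 (WB@14)) EX@15 MEM@16 WB@17

Answer: 5 8 11 14 17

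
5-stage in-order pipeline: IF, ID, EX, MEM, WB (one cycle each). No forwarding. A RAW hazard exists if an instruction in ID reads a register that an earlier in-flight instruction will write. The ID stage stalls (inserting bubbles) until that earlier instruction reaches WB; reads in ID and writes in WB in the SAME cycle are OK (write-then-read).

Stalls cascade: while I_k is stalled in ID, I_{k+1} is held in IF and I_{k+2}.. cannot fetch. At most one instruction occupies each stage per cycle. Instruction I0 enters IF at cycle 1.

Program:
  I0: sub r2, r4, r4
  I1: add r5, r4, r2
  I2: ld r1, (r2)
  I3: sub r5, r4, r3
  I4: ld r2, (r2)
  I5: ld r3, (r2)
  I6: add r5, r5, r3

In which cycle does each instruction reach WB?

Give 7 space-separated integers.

I0 sub r2 <- r4,r4: IF@1 ID@2 stall=0 (-) EX@3 MEM@4 WB@5
I1 add r5 <- r4,r2: IF@2 ID@3 stall=2 (RAW on I0.r2 (WB@5)) EX@6 MEM@7 WB@8
I2 ld r1 <- r2: IF@3 ID@6 stall=0 (-) EX@7 MEM@8 WB@9
I3 sub r5 <- r4,r3: IF@6 ID@7 stall=0 (-) EX@8 MEM@9 WB@10
I4 ld r2 <- r2: IF@7 ID@8 stall=0 (-) EX@9 MEM@10 WB@11
I5 ld r3 <- r2: IF@8 ID@9 stall=2 (RAW on I4.r2 (WB@11)) EX@12 MEM@13 WB@14
I6 add r5 <- r5,r3: IF@9 ID@12 stall=2 (RAW on I5.r3 (WB@14)) EX@15 MEM@16 WB@17

Answer: 5 8 9 10 11 14 17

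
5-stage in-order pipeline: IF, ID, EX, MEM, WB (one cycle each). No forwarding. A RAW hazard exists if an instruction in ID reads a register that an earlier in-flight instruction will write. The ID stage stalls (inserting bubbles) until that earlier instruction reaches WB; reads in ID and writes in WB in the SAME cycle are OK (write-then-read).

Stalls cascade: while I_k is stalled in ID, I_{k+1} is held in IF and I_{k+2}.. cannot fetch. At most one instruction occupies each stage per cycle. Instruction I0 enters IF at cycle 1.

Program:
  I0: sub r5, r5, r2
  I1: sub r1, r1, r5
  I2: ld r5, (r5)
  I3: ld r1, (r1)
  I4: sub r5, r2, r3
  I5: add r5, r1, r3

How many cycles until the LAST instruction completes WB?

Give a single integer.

I0 sub r5 <- r5,r2: IF@1 ID@2 stall=0 (-) EX@3 MEM@4 WB@5
I1 sub r1 <- r1,r5: IF@2 ID@3 stall=2 (RAW on I0.r5 (WB@5)) EX@6 MEM@7 WB@8
I2 ld r5 <- r5: IF@3 ID@6 stall=0 (-) EX@7 MEM@8 WB@9
I3 ld r1 <- r1: IF@6 ID@7 stall=1 (RAW on I1.r1 (WB@8)) EX@9 MEM@10 WB@11
I4 sub r5 <- r2,r3: IF@7 ID@9 stall=0 (-) EX@10 MEM@11 WB@12
I5 add r5 <- r1,r3: IF@9 ID@10 stall=1 (RAW on I3.r1 (WB@11)) EX@12 MEM@13 WB@14

Answer: 14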